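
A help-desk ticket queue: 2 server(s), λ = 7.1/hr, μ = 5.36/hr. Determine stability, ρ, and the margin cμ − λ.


Total capacity cμ = 2·5.36 = 10.72/hr
ρ = λ/(cμ) = 7.1/10.72 = 0.6623
Stable ⇔ ρ < 1: YES
Spare capacity = cμ − λ = 10.72 − 7.1 = 3.62/hr

Final: ρ = 0.6623; stable; margin = 3.62/hr


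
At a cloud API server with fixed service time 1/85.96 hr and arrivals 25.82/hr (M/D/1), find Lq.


ρ = 25.82/85.96 = 0.3004
M/D/1: Lq = ρ²/(2(1−ρ)) = 0.09022/(2·0.6996) = 0.06448

Final: 0.06448


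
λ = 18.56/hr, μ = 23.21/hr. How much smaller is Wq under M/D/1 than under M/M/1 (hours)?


ρ = 18.56/23.21 = 0.7997
Wq(M/M/1) = ρ/(μ−λ) = 0.7997/4.65 = 0.17197 hr
Wq(M/D/1) = ρ/(2(μ−λ)) = 0.08598 hr
Savings = 0.17197 − 0.08598 = 0.08598 hr

Final: 0.08598 hr


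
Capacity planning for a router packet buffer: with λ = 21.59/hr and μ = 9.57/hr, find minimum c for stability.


Stability requires cμ > λ ⇔ c > λ/μ.
λ/μ = 21.59/9.57 = 2.2560
Minimum integer c = ⌊2.2560⌋ + 1 = 3
Check: 3·9.57 = 28.71 > 21.59, while 2·9.57 = 19.14 ≤ 21.59

Final: 3 servers


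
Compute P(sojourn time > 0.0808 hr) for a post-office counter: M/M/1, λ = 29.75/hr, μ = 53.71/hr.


W ~ Exponential(μ−λ) for M/M/1.
μ − λ = 53.71 − 29.75 = 23.9600
P(W > t) = e^{−(μ−λ)t} = e^{−1.9360} = 0.144285

Final: 0.144285


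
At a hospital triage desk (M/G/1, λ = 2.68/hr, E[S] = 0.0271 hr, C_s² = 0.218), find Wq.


ρ = λ·E[S] = 2.68·0.0271 = 0.07263
E[S²] = E[S]²(1+C_s²) = 0.0271²·(1+0.218) = 0.0008945
Wq = λ·E[S²]/(2(1−ρ)) = 2.68·0.0008945/(2·0.9274) = 0.001293 hr

Final: 0.001293 hr


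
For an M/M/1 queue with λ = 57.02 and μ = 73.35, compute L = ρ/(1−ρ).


ρ = λ/μ = 57.02/73.35 = 0.7774
L = ρ/(1−ρ) = 0.7774/(1 − 0.7774) = 0.7774/0.2226 = 3.4917

Final: 3.4917


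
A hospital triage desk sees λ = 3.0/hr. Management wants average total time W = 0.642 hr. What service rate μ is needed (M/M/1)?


W = 1/(μ−λ) ⇒ μ − λ = 1/W = 1/0.642 = 1.5576
μ = λ + 1/W = 3.0 + 1.5576 = 4.5576 per hr

Final: 4.5576 /hr


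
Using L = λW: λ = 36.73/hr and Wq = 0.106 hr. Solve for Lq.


Lq = λWq = 36.73·0.106 = 3.8934

Final: 3.8934


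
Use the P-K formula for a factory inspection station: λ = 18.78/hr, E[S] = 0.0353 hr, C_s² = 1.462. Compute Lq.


ρ = λ·E[S] = 18.78·0.0353 = 0.6629
Lq = ρ²(1+C_s²)/(2(1−ρ)) = 0.4395·(1+1.462)/(2·0.3371)
= 0.4395·2.4620/0.6741 = 1.60503

Final: 1.60503


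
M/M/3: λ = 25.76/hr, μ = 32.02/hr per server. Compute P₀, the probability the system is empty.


a = λ/μ = 25.76/32.02 = 0.8045; ρ = a/c = 0.2682
Σ_{k=0}^{2} a^k/k! (terms k=0..2) = 1.00000 + 0.80450 + 0.32361 = 2.12811
Tail: a^3/(3!(1−ρ)) = 0.52068/(6·0.7318) = 0.11858
P₀ = 1/(2.12811 + 0.11858) = 1/2.24668 = 0.445100

Final: 0.445100


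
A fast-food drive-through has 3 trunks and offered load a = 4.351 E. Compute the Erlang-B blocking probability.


B(c,a) = (a^c/c!) / Σ_{k=0}^{c} a^k/k!
a^3/3! = 13.728276
Σ terms (k=0..3): 1.00000 + 4.35100 + 9.46560 + 13.72828 = 28.544876
B = 13.728276/28.544876 = 0.480937

Final: 0.480937


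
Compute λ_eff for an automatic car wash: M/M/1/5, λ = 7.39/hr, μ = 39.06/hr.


ρ = 0.1892; P_K = (1−ρ)ρ^5/(1−ρ^6) = 0.0001966
λ_eff = λ(1 − P_K) = 7.39·(1 − 0.0001966) = 7.39·0.999803 = 7.3885 /hr

Final: 7.3885 /hr


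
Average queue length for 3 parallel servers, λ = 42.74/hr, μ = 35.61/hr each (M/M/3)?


a = λ/μ = 1.2002; ρ = a/3 = 0.4001
P₀ = 0.294046
Lq = P₀·a^c·ρ / (c!·(1−ρ)²) = 0.294046·1.72897·0.4001/(6·0.35991)
= 0.09419

Final: 0.09419


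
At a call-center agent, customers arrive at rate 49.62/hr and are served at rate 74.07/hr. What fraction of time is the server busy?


ρ = λ/μ = 49.62/74.07 = 0.6699

Final: 0.6699


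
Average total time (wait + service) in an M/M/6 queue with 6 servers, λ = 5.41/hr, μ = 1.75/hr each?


a = 3.0914; ρ = 0.5152; P₀ = 0.044537
Lq = P₀·a^c·ρ/(c!(1−ρ)²) = 0.11838
Wq = Lq/λ = 0.11838/5.41 = 0.02188 hr
W = Wq + 1/μ = 0.02188 + 0.57143 = 0.59331 hr

Final: 0.59331 hr


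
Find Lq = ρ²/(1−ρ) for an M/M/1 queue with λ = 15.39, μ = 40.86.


ρ = 15.39/40.86 = 0.3767
Lq = ρ²/(1−ρ) = 0.1419/0.6233 = 0.2276

Final: 0.2276


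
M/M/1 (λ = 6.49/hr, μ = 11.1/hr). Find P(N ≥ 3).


ρ = 6.49/11.1 = 0.5847
P(N ≥ n) = ρ^n = 0.5847^3 = 0.199878

Final: 0.199878


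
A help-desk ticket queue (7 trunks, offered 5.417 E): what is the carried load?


B(7,5.417) = 0.147129 (Erlang-B)
Carried load = a(1 − B) = 5.417·(1 − 0.147129) = 5.417·0.852871 = 4.6200 E

Final: 4.6200 Erlangs


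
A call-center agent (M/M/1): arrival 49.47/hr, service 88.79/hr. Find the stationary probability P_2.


ρ = 49.47/88.79 = 0.5572
P_n = (1−ρ)·ρ^n = (1 − 0.5572)·0.5572^2 = 0.4428·0.310424 = 0.137469

Final: 0.137469


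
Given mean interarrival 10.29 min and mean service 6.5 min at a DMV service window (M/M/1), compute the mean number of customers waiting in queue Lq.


λ = 60/10.29 = 5.8309 /hr
μ = 60/6.5 = 9.2308 /hr
ρ = λ/μ = 5.8309/9.2308 = 0.6317
Lq = ρ²/(1−ρ) = 0.3990/0.3683 = 1.0834

Final: 1.0834


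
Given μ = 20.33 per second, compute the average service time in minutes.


Mean service time = 1/μ = 1/20.33 second = 0.04919 second
In minutes: 0.04919 × 0.0166667 = 0.0008198 min

Final: 0.0008198 min


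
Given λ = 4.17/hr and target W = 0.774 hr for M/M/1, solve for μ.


W = 1/(μ−λ) ⇒ μ − λ = 1/W = 1/0.774 = 1.2920
μ = λ + 1/W = 4.17 + 1.2920 = 5.4620 per hr

Final: 5.4620 /hr


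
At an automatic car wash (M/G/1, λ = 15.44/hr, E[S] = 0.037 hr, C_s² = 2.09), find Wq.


ρ = λ·E[S] = 15.44·0.037 = 0.5713
E[S²] = E[S]²(1+C_s²) = 0.037²·(1+2.09) = 0.004230
Wq = λ·E[S²]/(2(1−ρ)) = 15.44·0.004230/(2·0.4287) = 0.07617 hr

Final: 0.07617 hr


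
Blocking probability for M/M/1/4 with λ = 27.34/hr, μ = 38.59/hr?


ρ = λ/μ = 27.34/38.59 = 0.7085
P_K = (1−ρ)ρ^K/(1−ρ^(K+1)) = (0.2915·0.251939)/(1 − 0.178492)
= 0.073447/0.821508 = 0.089405

Final: 0.089405


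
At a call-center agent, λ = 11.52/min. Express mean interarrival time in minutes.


Mean interarrival time = 1/λ = 1/11.52 minute = 0.08681 minute
In minutes: 0.08681 × 1 = 0.08681 min

Final: 0.08681 min


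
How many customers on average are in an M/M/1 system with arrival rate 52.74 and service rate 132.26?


ρ = λ/μ = 52.74/132.26 = 0.3988
L = ρ/(1−ρ) = 0.3988/(1 − 0.3988) = 0.3988/0.6012 = 0.6632

Final: 0.6632


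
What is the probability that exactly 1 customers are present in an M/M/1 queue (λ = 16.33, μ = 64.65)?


ρ = 16.33/64.65 = 0.2526
P_n = (1−ρ)·ρ^n = (1 − 0.2526)·0.2526^1 = 0.7474·0.252591 = 0.188789

Final: 0.188789


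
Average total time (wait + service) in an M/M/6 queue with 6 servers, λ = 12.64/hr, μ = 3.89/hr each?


a = 3.2494; ρ = 0.5416; P₀ = 0.037770
Lq = P₀·a^c·ρ/(c!(1−ρ)²) = 0.15910
Wq = Lq/λ = 0.15910/12.64 = 0.01259 hr
W = Wq + 1/μ = 0.01259 + 0.25707 = 0.26966 hr

Final: 0.26966 hr


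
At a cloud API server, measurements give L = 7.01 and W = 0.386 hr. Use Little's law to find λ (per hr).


λ = L/W = 7.01/0.386 = 18.1606 /hr

Final: 18.1606 /hr


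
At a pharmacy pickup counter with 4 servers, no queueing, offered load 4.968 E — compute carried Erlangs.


B(4,4.968) = 0.395806 (Erlang-B)
Carried load = a(1 − B) = 4.968·(1 − 0.395806) = 4.968·0.604194 = 3.0016 E

Final: 3.0016 Erlangs


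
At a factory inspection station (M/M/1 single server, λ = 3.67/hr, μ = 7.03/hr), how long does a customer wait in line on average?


ρ = 3.67/7.03 = 0.5220
Wq = ρ/(μ−λ) = 0.5220/(7.03 − 3.67) = 0.5220/3.36 = 0.1554 hr

Final: 0.1554 hr


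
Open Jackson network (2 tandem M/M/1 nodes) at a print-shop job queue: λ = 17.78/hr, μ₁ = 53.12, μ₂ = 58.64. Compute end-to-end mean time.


Each node sees arrival rate λ = 17.78/hr (tandem ⇒ throughput preserved).
W₁ = 1/(μ₁−λ) = 1/(53.12−17.78) = 0.02830 hr
W₂ = 1/(μ₂−λ) = 1/(58.64−17.78) = 0.02447 hr
W_total = W₁ + W₂ = 0.02830 + 0.02447 = 0.05277 hr

Final: 0.05277 hr


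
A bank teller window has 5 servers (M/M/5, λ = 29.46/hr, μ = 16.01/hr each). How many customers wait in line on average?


a = λ/μ = 1.8401; ρ = a/5 = 0.3680
P₀ = 0.158043
Lq = P₀·a^c·ρ / (c!·(1−ρ)²) = 0.158043·21.09634·0.3680/(120·0.39940)
= 0.02560

Final: 0.02560


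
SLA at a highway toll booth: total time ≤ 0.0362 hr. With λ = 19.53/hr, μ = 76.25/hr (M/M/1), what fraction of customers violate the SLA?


W ~ Exponential(μ−λ) for M/M/1.
μ − λ = 76.25 − 19.53 = 56.7200
P(W > t) = e^{−(μ−λ)t} = e^{−2.0533} = 0.128315

Final: 0.128315


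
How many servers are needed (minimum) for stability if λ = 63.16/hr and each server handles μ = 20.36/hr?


Stability requires cμ > λ ⇔ c > λ/μ.
λ/μ = 63.16/20.36 = 3.1022
Minimum integer c = ⌊3.1022⌋ + 1 = 4
Check: 4·20.36 = 81.44 > 63.16, while 3·20.36 = 61.08 ≤ 63.16

Final: 4 servers


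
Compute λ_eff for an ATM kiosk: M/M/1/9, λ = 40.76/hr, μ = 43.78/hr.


ρ = 0.9310; P_K = (1−ρ)ρ^9/(1−ρ^10) = 0.070990
λ_eff = λ(1 − P_K) = 40.76·(1 − 0.070990) = 40.76·0.929010 = 37.8664 /hr

Final: 37.8664 /hr


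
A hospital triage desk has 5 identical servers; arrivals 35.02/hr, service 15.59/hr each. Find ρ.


ρ = λ/(cμ) = 35.02/(5·15.59) = 35.02/77.95 = 0.4493

Final: 0.4493


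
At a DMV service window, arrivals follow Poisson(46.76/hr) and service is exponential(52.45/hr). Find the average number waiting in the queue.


ρ = 46.76/52.45 = 0.8915
Lq = ρ²/(1−ρ) = 0.7948/0.1085 = 7.3264

Final: 7.3264


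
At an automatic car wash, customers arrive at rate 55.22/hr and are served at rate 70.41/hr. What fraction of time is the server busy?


ρ = λ/μ = 55.22/70.41 = 0.7843

Final: 0.7843


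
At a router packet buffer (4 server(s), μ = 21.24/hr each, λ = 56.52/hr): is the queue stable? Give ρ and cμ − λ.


Total capacity cμ = 4·21.24 = 84.96/hr
ρ = λ/(cμ) = 56.52/84.96 = 0.6653
Stable ⇔ ρ < 1: YES
Spare capacity = cμ − λ = 84.96 − 56.52 = 28.44/hr

Final: ρ = 0.6653; stable; margin = 28.44/hr


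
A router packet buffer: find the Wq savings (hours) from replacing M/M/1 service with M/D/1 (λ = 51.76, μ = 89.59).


ρ = 51.76/89.59 = 0.5777
Wq(M/M/1) = ρ/(μ−λ) = 0.5777/37.83 = 0.01527 hr
Wq(M/D/1) = ρ/(2(μ−λ)) = 0.007636 hr
Savings = 0.01527 − 0.007636 = 0.007636 hr

Final: 0.007636 hr


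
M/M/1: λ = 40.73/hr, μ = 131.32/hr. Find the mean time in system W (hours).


W = 1/(μ−λ) = 1/(131.32 − 40.73) = 1/90.59 = 0.01104 hr

Final: 0.01104 hr


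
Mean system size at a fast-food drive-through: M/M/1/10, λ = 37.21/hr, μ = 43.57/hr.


ρ = 37.21/43.57 = 0.8540
L = ρ[1 − (K+1)ρ^K + Kρ^(K+1)] / [(1−ρ)(1−ρ^(K+1))]
Numerator: 0.8540·(1 − 11·0.206405 + 10·0.176276) = 0.420438
Denominator: (0.1460)·(0.823724) = 0.120241
L = 0.420438/0.120241 = 3.4966

Final: 3.4966


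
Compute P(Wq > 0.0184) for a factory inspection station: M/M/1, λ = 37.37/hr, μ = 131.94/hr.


ρ = 37.37/131.94 = 0.2832
P(Wq > t) = ρ·e^{−(μ−λ)t} = 0.2832·e^{−1.7401}
= 0.2832·0.175505 = 0.049709

Final: 0.049709


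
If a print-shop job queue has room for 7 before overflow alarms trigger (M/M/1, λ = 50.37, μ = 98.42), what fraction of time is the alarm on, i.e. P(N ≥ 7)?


ρ = 50.37/98.42 = 0.5118
P(N ≥ n) = ρ^n = 0.5118^7 = 0.009196

Final: 0.009196


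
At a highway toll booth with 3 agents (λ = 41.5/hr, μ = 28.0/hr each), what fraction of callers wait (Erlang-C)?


a = λ/μ = 1.4821; ρ = a/3 = 0.4940
P₀ = 0.214913 (from M/M/c formula)
C(c,a) = [a^c/(c!(1−ρ))]·P₀ = [3.25589/(6·0.5060)]·0.214913
= 1.07253·0.214913 = 0.230501

Final: 0.230501


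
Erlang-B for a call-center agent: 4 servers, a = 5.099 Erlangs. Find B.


B(c,a) = (a^c/c!) / Σ_{k=0}^{c} a^k/k!
a^4/4! = 28.166236
Σ terms (k=0..4): 1.00000 + 5.09900 + 12.99990 + 22.09550 + 28.16624 = 69.360634
B = 28.166236/69.360634 = 0.406084

Final: 0.406084


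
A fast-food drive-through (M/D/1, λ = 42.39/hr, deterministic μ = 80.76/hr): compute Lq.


ρ = 42.39/80.76 = 0.5249
M/D/1: Lq = ρ²/(2(1−ρ)) = 0.2755/(2·0.4751) = 0.28994

Final: 0.28994


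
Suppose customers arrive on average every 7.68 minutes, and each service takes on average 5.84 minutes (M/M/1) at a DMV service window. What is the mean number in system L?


λ = 60/7.68 = 7.8125 /hr
μ = 60/5.84 = 10.2740 /hr
ρ = λ/μ = 7.8125/10.2740 = 0.7604
L = ρ/(1−ρ) = 0.7604/0.2396 = 3.1739

Final: 3.1739


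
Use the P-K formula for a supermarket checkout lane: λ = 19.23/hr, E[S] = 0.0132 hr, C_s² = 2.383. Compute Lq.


ρ = λ·E[S] = 19.23·0.0132 = 0.2538
Lq = ρ²(1+C_s²)/(2(1−ρ)) = 0.06443·(1+2.383)/(2·0.7462)
= 0.06443·3.3830/1.4923 = 0.14606

Final: 0.14606


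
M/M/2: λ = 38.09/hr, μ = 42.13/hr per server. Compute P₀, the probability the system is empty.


a = λ/μ = 38.09/42.13 = 0.9041; ρ = a/c = 0.4521
Σ_{k=0}^{1} a^k/k! (terms k=0..1) = 1.00000 + 0.90411 = 1.90411
Tail: a^2/(2!(1−ρ)) = 0.81741/(2·0.5479) = 0.74588
P₀ = 1/(1.90411 + 0.74588) = 1/2.64999 = 0.377360

Final: 0.377360


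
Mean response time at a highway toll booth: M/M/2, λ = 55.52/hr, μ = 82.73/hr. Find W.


a = 0.6711; ρ = 0.3355; P₀ = 0.497511
Lq = P₀·a^c·ρ/(c!(1−ρ)²) = 0.08515
Wq = Lq/λ = 0.08515/55.52 = 0.001534 hr
W = Wq + 1/μ = 0.001534 + 0.01209 = 0.01362 hr

Final: 0.01362 hr


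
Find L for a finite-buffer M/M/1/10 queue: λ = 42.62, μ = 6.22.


ρ = 42.62/6.22 = 6.8521
L = ρ[1 − (K+1)ρ^K + Kρ^(K+1)] / [(1−ρ)(1−ρ^(K+1))]
Numerator: 6.8521·(1 − 11·228155323.681390 + 10·1563340819.180201) = 89924771435.516449
Denominator: (-5.8521)·(-1563340818.180201) = 9148811218.932365
L = 89924771435.516449/9148811218.932365 = 9.8291

Final: 9.8291


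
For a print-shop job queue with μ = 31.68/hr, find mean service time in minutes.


Mean service time = 1/μ = 1/31.68 hour = 0.03157 hour
In minutes: 0.03157 × 60 = 1.8939 min

Final: 1.8939 min


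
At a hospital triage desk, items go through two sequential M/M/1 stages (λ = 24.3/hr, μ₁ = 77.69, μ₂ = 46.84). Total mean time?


Each node sees arrival rate λ = 24.3/hr (tandem ⇒ throughput preserved).
W₁ = 1/(μ₁−λ) = 1/(77.69−24.3) = 0.01873 hr
W₂ = 1/(μ₂−λ) = 1/(46.84−24.3) = 0.04437 hr
W_total = W₁ + W₂ = 0.01873 + 0.04437 = 0.06310 hr

Final: 0.06310 hr


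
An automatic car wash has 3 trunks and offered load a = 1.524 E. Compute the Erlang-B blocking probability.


B(c,a) = (a^c/c!) / Σ_{k=0}^{c} a^k/k!
a^3/3! = 0.589934
Σ terms (k=0..3): 1.00000 + 1.52400 + 1.16129 + 0.58993 = 4.275222
B = 0.589934/4.275222 = 0.137989

Final: 0.137989


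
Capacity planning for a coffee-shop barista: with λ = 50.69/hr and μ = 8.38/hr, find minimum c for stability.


Stability requires cμ > λ ⇔ c > λ/μ.
λ/μ = 50.69/8.38 = 6.0489
Minimum integer c = ⌊6.0489⌋ + 1 = 7
Check: 7·8.38 = 58.66 > 50.69, while 6·8.38 = 50.28 ≤ 50.69

Final: 7 servers


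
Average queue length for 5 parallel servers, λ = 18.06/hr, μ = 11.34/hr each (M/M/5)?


a = λ/μ = 1.5926; ρ = a/5 = 0.3185
P₀ = 0.202950
Lq = P₀·a^c·ρ / (c!·(1−ρ)²) = 0.202950·10.24527·0.3185/(120·0.46442)
= 0.01188

Final: 0.01188


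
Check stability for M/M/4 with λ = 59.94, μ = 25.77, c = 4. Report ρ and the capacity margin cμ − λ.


Total capacity cμ = 4·25.77 = 103.08/hr
ρ = λ/(cμ) = 59.94/103.08 = 0.5815
Stable ⇔ ρ < 1: YES
Spare capacity = cμ − λ = 103.08 − 59.94 = 43.14/hr

Final: ρ = 0.5815; stable; margin = 43.14/hr


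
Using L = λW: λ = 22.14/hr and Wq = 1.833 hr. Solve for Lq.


Lq = λWq = 22.14·1.833 = 40.5826

Final: 40.5826


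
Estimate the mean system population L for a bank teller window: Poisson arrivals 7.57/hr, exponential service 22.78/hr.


ρ = λ/μ = 7.57/22.78 = 0.3323
L = ρ/(1−ρ) = 0.3323/(1 − 0.3323) = 0.3323/0.6677 = 0.4977

Final: 0.4977


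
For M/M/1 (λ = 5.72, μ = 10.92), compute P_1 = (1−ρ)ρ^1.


ρ = 5.72/10.92 = 0.5238
P_n = (1−ρ)·ρ^n = (1 − 0.5238)·0.5238^1 = 0.4762·0.523810 = 0.249433

Final: 0.249433


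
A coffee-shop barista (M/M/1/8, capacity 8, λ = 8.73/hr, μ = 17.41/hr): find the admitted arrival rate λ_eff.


ρ = 0.5014; P_K = (1−ρ)ρ^8/(1−ρ^9) = 0.001997
λ_eff = λ(1 − P_K) = 8.73·(1 − 0.001997) = 8.73·0.998003 = 8.7126 /hr

Final: 8.7126 /hr


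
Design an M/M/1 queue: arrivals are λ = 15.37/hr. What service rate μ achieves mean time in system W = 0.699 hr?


W = 1/(μ−λ) ⇒ μ − λ = 1/W = 1/0.699 = 1.4306
μ = λ + 1/W = 15.37 + 1.4306 = 16.8006 per hr

Final: 16.8006 /hr


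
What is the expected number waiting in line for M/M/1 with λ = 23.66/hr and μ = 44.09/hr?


ρ = 23.66/44.09 = 0.5366
Lq = ρ²/(1−ρ) = 0.2880/0.4634 = 0.6215

Final: 0.6215


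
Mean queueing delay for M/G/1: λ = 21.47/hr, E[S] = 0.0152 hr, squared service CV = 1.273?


ρ = λ·E[S] = 21.47·0.0152 = 0.3263
E[S²] = E[S]²(1+C_s²) = 0.0152²·(1+1.273) = 0.0005252
Wq = λ·E[S²]/(2(1−ρ)) = 21.47·0.0005252/(2·0.6737) = 0.008369 hr

Final: 0.008369 hr


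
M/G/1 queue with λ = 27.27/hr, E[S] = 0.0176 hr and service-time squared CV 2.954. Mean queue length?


ρ = λ·E[S] = 27.27·0.0176 = 0.4800
Lq = ρ²(1+C_s²)/(2(1−ρ)) = 0.2304·(1+2.954)/(2·0.5200)
= 0.2304·3.9540/1.0401 = 0.87571

Final: 0.87571


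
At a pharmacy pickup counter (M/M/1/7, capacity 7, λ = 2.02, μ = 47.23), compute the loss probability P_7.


ρ = λ/μ = 2.02/47.23 = 0.04277
P_K = (1−ρ)ρ^K/(1−ρ^(K+1)) = (0.9572·2.618e-10)/(1 − 1.120e-11)
= 2.506e-10/1.000000 = 2.506e-10

Final: 2.506e-10


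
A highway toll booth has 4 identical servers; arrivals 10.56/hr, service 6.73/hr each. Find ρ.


ρ = λ/(cμ) = 10.56/(4·6.73) = 10.56/26.92 = 0.3923

Final: 0.3923


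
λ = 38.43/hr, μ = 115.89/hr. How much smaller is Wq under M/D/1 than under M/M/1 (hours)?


ρ = 38.43/115.89 = 0.3316
Wq(M/M/1) = ρ/(μ−λ) = 0.3316/77.46 = 0.004281 hr
Wq(M/D/1) = ρ/(2(μ−λ)) = 0.002141 hr
Savings = 0.004281 − 0.002141 = 0.002141 hr

Final: 0.002141 hr


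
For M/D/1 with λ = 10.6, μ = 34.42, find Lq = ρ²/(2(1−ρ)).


ρ = 10.6/34.42 = 0.3080
M/D/1: Lq = ρ²/(2(1−ρ)) = 0.09484/(2·0.6920) = 0.06852

Final: 0.06852


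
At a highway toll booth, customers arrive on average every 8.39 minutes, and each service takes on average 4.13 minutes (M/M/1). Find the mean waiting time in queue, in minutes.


λ = 60/8.39 = 7.1514 /hr
μ = 60/4.13 = 14.5278 /hr
ρ = λ/μ = 7.1514/14.5278 = 0.4923
Wq = ρ/(μ−λ) = 0.4923/(14.5278−7.1514) = 0.06673 hr
In minutes: 0.06673·60 = 4.004 min

Final: 4.004 min


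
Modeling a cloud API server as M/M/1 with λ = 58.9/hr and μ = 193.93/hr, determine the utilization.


ρ = λ/μ = 58.9/193.93 = 0.3037

Final: 0.3037


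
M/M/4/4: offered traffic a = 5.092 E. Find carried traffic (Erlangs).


B(4,5.092) = 0.405542 (Erlang-B)
Carried load = a(1 − B) = 5.092·(1 − 0.405542) = 5.092·0.594458 = 3.0270 E

Final: 3.0270 Erlangs


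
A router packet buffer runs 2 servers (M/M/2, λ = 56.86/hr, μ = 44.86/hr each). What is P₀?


a = λ/μ = 56.86/44.86 = 1.2675; ρ = a/c = 0.6337
Σ_{k=0}^{1} a^k/k! (terms k=0..1) = 1.00000 + 1.26750 = 2.26750
Tail: a^2/(2!(1−ρ)) = 1.60655/(2·0.3663) = 2.19324
P₀ = 1/(2.26750 + 2.19324) = 1/4.46074 = 0.224178

Final: 0.224178


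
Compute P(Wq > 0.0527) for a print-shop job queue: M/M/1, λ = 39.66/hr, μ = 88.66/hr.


ρ = 39.66/88.66 = 0.4473
P(Wq > t) = ρ·e^{−(μ−λ)t} = 0.4473·e^{−2.5823}
= 0.4473·0.075600 = 0.033818

Final: 0.033818


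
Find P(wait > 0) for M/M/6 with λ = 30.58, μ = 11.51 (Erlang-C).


a = λ/μ = 2.6568; ρ = a/6 = 0.4428
P₀ = 0.069601 (from M/M/c formula)
C(c,a) = [a^c/(c!(1−ρ))]·P₀ = [351.70047/(720·0.5572)]·0.069601
= 0.87666·0.069601 = 0.061016

Final: 0.061016


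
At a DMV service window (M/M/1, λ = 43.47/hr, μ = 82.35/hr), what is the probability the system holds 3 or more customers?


ρ = 43.47/82.35 = 0.5279
P(N ≥ n) = ρ^n = 0.5279^3 = 0.147088

Final: 0.147088


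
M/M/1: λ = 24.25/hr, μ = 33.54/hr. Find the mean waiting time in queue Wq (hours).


ρ = 24.25/33.54 = 0.7230
Wq = ρ/(μ−λ) = 0.7230/(33.54 − 24.25) = 0.7230/9.29 = 0.07783 hr

Final: 0.07783 hr


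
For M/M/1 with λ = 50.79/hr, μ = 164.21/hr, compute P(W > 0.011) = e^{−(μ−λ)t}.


W ~ Exponential(μ−λ) for M/M/1.
μ − λ = 164.21 − 50.79 = 113.4200
P(W > t) = e^{−(μ−λ)t} = e^{−1.2476} = 0.287187

Final: 0.287187


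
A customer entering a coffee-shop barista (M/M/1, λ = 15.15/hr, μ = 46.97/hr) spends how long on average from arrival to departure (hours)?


W = 1/(μ−λ) = 1/(46.97 − 15.15) = 1/31.82 = 0.03143 hr

Final: 0.03143 hr


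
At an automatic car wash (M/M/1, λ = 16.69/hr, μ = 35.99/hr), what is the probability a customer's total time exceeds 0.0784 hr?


W ~ Exponential(μ−λ) for M/M/1.
μ − λ = 35.99 − 16.69 = 19.3000
P(W > t) = e^{−(μ−λ)t} = e^{−1.5131} = 0.220222

Final: 0.220222


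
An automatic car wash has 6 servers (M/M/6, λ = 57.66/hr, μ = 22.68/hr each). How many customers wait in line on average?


a = λ/μ = 2.5423; ρ = a/6 = 0.4237
P₀ = 0.078191
Lq = P₀·a^c·ρ / (c!·(1−ρ)²) = 0.078191·270.01602·0.4237/(720·0.33210)
= 0.03741

Final: 0.03741


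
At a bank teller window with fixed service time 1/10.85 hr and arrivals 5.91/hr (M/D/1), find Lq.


ρ = 5.91/10.85 = 0.5447
M/D/1: Lq = ρ²/(2(1−ρ)) = 0.2967/(2·0.4553) = 0.32583

Final: 0.32583


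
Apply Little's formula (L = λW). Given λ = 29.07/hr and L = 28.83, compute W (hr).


W = L/λ = 28.83/29.07 = 0.9917 hr

Final: 0.9917 hr


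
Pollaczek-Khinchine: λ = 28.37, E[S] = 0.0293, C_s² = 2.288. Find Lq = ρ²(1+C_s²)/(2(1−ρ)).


ρ = λ·E[S] = 28.37·0.0293 = 0.8312
Lq = ρ²(1+C_s²)/(2(1−ρ)) = 0.6910·(1+2.288)/(2·0.1688)
= 0.6910·3.2880/0.3375 = 6.73114

Final: 6.73114


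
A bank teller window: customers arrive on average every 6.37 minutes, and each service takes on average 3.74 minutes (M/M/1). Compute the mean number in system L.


λ = 60/6.37 = 9.4192 /hr
μ = 60/3.74 = 16.0428 /hr
ρ = λ/μ = 9.4192/16.0428 = 0.5871
L = ρ/(1−ρ) = 0.5871/0.4129 = 1.4221

Final: 1.4221


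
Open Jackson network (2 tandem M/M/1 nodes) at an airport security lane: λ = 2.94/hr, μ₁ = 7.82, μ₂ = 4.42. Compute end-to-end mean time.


Each node sees arrival rate λ = 2.94/hr (tandem ⇒ throughput preserved).
W₁ = 1/(μ₁−λ) = 1/(7.82−2.94) = 0.20492 hr
W₂ = 1/(μ₂−λ) = 1/(4.42−2.94) = 0.67568 hr
W_total = W₁ + W₂ = 0.20492 + 0.67568 = 0.88059 hr

Final: 0.88059 hr


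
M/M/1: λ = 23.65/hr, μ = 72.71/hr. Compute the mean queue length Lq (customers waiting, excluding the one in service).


ρ = 23.65/72.71 = 0.3253
Lq = ρ²/(1−ρ) = 0.1058/0.6747 = 0.1568

Final: 0.1568


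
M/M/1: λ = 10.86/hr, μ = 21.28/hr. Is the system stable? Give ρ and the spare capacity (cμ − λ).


Total capacity cμ = 1·21.28 = 21.28/hr
ρ = λ/(cμ) = 10.86/21.28 = 0.5103
Stable ⇔ ρ < 1: YES
Spare capacity = cμ − λ = 21.28 − 10.86 = 10.42/hr

Final: ρ = 0.5103; stable; margin = 10.42/hr


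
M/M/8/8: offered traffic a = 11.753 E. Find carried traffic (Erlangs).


B(8,11.753) = 0.413203 (Erlang-B)
Carried load = a(1 − B) = 11.753·(1 − 0.413203) = 11.753·0.586797 = 6.8966 E

Final: 6.8966 Erlangs


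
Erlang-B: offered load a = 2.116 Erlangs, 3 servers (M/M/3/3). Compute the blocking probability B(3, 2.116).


B(c,a) = (a^c/c!) / Σ_{k=0}^{c} a^k/k!
a^3/3! = 1.579049
Σ terms (k=0..3): 1.00000 + 2.11600 + 2.23873 + 1.57905 = 6.933777
B = 1.579049/6.933777 = 0.227733

Final: 0.227733


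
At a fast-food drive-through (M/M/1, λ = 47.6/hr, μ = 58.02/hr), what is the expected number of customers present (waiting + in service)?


ρ = λ/μ = 47.6/58.02 = 0.8204
L = ρ/(1−ρ) = 0.8204/(1 − 0.8204) = 0.8204/0.1796 = 4.5681

Final: 4.5681


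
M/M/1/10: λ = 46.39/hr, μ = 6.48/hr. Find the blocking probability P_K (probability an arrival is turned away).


ρ = λ/μ = 46.39/6.48 = 7.1590
P_K = (1−ρ)ρ^K/(1−ρ^(K+1)) = (-6.1590·353584864.570322)/(1 − 2531296584.477965)
= -2177711719.907644/-2531296583.477965 = 0.860315

Final: 0.860315


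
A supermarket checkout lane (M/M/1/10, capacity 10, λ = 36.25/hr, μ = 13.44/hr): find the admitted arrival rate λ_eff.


ρ = 2.6972; P_K = (1−ρ)ρ^10/(1−ρ^11) = 0.629253
λ_eff = λ(1 − P_K) = 36.25·(1 − 0.629253) = 36.25·0.370747 = 13.4396 /hr

Final: 13.4396 /hr


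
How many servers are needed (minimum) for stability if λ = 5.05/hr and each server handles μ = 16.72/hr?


Stability requires cμ > λ ⇔ c > λ/μ.
λ/μ = 5.05/16.72 = 0.3020
Minimum integer c = ⌊0.3020⌋ + 1 = 1
Check: 1·16.72 = 16.72 > 5.05, while 0·16.72 = 0.00 ≤ 5.05

Final: 1 servers


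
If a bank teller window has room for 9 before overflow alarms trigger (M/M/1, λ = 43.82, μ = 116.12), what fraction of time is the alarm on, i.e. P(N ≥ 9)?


ρ = 43.82/116.12 = 0.3774
P(N ≥ n) = ρ^n = 0.3774^9 = 0.0001552

Final: 0.0001552


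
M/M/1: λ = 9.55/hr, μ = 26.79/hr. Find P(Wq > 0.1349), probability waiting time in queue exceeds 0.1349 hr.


ρ = 9.55/26.79 = 0.3565
P(Wq > t) = ρ·e^{−(μ−λ)t} = 0.3565·e^{−2.3257}
= 0.3565·0.097717 = 0.034834

Final: 0.034834


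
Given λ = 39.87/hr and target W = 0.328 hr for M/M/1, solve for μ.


W = 1/(μ−λ) ⇒ μ − λ = 1/W = 1/0.328 = 3.0488
μ = λ + 1/W = 39.87 + 3.0488 = 42.9188 per hr

Final: 42.9188 /hr


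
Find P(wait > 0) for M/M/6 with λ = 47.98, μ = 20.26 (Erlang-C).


a = λ/μ = 2.3682; ρ = a/6 = 0.3947
P₀ = 0.093264 (from M/M/c formula)
C(c,a) = [a^c/(c!(1−ρ))]·P₀ = [176.41066/(720·0.6053)]·0.093264
= 0.40478·0.093264 = 0.037752

Final: 0.037752


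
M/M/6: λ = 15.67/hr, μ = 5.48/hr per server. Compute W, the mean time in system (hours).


a = 2.8595; ρ = 0.4766; P₀ = 0.056580
Lq = P₀·a^c·ρ/(c!(1−ρ)²) = 0.07473
Wq = Lq/λ = 0.07473/15.67 = 0.004769 hr
W = Wq + 1/μ = 0.004769 + 0.18248 = 0.18725 hr

Final: 0.18725 hr


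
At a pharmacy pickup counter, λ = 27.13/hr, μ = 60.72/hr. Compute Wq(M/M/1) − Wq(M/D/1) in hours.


ρ = 27.13/60.72 = 0.4468
Wq(M/M/1) = ρ/(μ−λ) = 0.4468/33.59 = 0.01330 hr
Wq(M/D/1) = ρ/(2(μ−λ)) = 0.006651 hr
Savings = 0.01330 − 0.006651 = 0.006651 hr

Final: 0.006651 hr


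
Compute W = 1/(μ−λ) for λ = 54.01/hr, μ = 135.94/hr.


W = 1/(μ−λ) = 1/(135.94 − 54.01) = 1/81.93 = 0.01221 hr

Final: 0.01221 hr


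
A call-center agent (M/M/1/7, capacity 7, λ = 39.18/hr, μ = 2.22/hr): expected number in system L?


ρ = 39.18/2.22 = 17.6486
L = ρ[1 − (K+1)ρ^K + Kρ^(K+1)] / [(1−ρ)(1−ρ^(K+1))]
Numerator: 17.6486·(1 − 8·533310581.232736 + 7·9412211068.783148) = 1087491954586.512207
Denominator: (-16.6486)·(-9412211067.783148) = 156700595074.443726
L = 1087491954586.512207/156700595074.443726 = 6.9399

Final: 6.9399


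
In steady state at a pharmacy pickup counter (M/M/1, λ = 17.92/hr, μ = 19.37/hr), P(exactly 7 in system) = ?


ρ = 17.92/19.37 = 0.9251
P_n = (1−ρ)·ρ^n = (1 − 0.9251)·0.9251^7 = 0.07486·0.580041 = 0.043421

Final: 0.043421


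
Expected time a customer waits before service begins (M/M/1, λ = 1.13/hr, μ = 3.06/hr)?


ρ = 1.13/3.06 = 0.3693
Wq = ρ/(μ−λ) = 0.3693/(3.06 − 1.13) = 0.3693/1.93 = 0.1913 hr

Final: 0.1913 hr


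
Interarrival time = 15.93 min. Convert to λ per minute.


λ = 1/(interarrival time) in consistent units.
1 minute = 1 min, so λ = 1/15.93 = 0.06277 per minute

Final: 0.06277 /min


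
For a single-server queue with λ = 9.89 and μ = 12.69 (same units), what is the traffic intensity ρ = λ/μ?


ρ = λ/μ = 9.89/12.69 = 0.7794

Final: 0.7794


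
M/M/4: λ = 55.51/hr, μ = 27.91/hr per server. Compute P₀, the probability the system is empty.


a = λ/μ = 55.51/27.91 = 1.9889; ρ = a/c = 0.4972
Σ_{k=0}^{3} a^k/k! (terms k=0..3) = 1.00000 + 1.98889 + 1.97785 + 1.31124 = 6.27798
Tail: a^4/(4!(1−ρ)) = 15.64752/(24·0.5028) = 1.29676
P₀ = 1/(6.27798 + 1.29676) = 1/7.57474 = 0.132018

Final: 0.132018


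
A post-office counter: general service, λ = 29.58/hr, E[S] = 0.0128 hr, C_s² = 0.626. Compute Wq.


ρ = λ·E[S] = 29.58·0.0128 = 0.3786
E[S²] = E[S]²(1+C_s²) = 0.0128²·(1+0.626) = 0.0002664
Wq = λ·E[S²]/(2(1−ρ)) = 29.58·0.0002664/(2·0.6214) = 0.006341 hr

Final: 0.006341 hr


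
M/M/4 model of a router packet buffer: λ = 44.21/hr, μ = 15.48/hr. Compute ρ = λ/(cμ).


ρ = λ/(cμ) = 44.21/(4·15.48) = 44.21/61.92 = 0.7140

Final: 0.7140


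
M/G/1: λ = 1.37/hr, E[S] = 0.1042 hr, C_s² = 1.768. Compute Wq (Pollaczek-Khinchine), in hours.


ρ = λ·E[S] = 1.37·0.1042 = 0.1428
E[S²] = E[S]²(1+C_s²) = 0.1042²·(1+1.768) = 0.030054
Wq = λ·E[S²]/(2(1−ρ)) = 1.37·0.030054/(2·0.8572) = 0.02402 hr

Final: 0.02402 hr


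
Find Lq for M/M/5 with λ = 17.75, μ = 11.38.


a = λ/μ = 1.5598; ρ = a/5 = 0.3120
P₀ = 0.209774
Lq = P₀·a^c·ρ / (c!·(1−ρ)²) = 0.209774·9.23167·0.3120/(120·0.47341)
= 0.01063

Final: 0.01063


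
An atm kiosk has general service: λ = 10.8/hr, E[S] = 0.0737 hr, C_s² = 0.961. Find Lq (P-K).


ρ = λ·E[S] = 10.8·0.0737 = 0.7960
Lq = ρ²(1+C_s²)/(2(1−ρ)) = 0.6336·(1+0.961)/(2·0.2040)
= 0.6336·1.9610/0.4081 = 3.04449

Final: 3.04449


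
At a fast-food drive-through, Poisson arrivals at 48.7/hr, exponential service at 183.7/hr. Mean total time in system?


W = 1/(μ−λ) = 1/(183.7 − 48.7) = 1/135.00 = 0.007407 hr

Final: 0.007407 hr


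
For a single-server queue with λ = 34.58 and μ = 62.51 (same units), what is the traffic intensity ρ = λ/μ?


ρ = λ/μ = 34.58/62.51 = 0.5532

Final: 0.5532


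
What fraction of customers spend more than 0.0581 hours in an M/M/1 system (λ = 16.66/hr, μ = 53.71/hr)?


W ~ Exponential(μ−λ) for M/M/1.
μ − λ = 53.71 − 16.66 = 37.0500
P(W > t) = e^{−(μ−λ)t} = e^{−2.1526} = 0.116181

Final: 0.116181


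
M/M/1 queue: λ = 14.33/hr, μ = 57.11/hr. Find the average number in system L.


ρ = λ/μ = 14.33/57.11 = 0.2509
L = ρ/(1−ρ) = 0.2509/(1 − 0.2509) = 0.2509/0.7491 = 0.3350

Final: 0.3350


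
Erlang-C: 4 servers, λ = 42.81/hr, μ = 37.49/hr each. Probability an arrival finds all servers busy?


a = λ/μ = 1.1419; ρ = a/4 = 0.2855
P₀ = 0.318351 (from M/M/c formula)
C(c,a) = [a^c/(c!(1−ρ))]·P₀ = [1.70027/(24·0.7145)]·0.318351
= 0.09915·0.318351 = 0.031564

Final: 0.031564


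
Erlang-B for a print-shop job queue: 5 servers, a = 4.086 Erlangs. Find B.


B(c,a) = (a^c/c!) / Σ_{k=0}^{c} a^k/k!
a^5/5! = 9.490969
Σ terms (k=0..5): 1.00000 + 4.08600 + 8.34770 + 11.36956 + 11.61401 + 9.49097 = 45.908242
B = 9.490969/45.908242 = 0.206738

Final: 0.206738


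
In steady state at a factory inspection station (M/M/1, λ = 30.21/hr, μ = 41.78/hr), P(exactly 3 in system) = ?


ρ = 30.21/41.78 = 0.7231
P_n = (1−ρ)·ρ^n = (1 − 0.7231)·0.7231^3 = 0.2769·0.378048 = 0.104692

Final: 0.104692


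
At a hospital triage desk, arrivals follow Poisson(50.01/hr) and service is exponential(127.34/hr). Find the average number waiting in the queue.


ρ = 50.01/127.34 = 0.3927
Lq = ρ²/(1−ρ) = 0.1542/0.6073 = 0.2540

Final: 0.2540


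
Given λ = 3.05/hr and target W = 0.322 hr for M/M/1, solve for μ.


W = 1/(μ−λ) ⇒ μ − λ = 1/W = 1/0.322 = 3.1056
μ = λ + 1/W = 3.05 + 3.1056 = 6.1556 per hr

Final: 6.1556 /hr


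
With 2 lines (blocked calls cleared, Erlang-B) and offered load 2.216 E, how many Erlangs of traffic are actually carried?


B(2,2.216) = 0.432937 (Erlang-B)
Carried load = a(1 − B) = 2.216·(1 − 0.432937) = 2.216·0.567063 = 1.2566 E

Final: 1.2566 Erlangs


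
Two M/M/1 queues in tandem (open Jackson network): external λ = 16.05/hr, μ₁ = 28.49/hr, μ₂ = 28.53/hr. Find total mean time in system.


Each node sees arrival rate λ = 16.05/hr (tandem ⇒ throughput preserved).
W₁ = 1/(μ₁−λ) = 1/(28.49−16.05) = 0.08039 hr
W₂ = 1/(μ₂−λ) = 1/(28.53−16.05) = 0.08013 hr
W_total = W₁ + W₂ = 0.08039 + 0.08013 = 0.16051 hr

Final: 0.16051 hr


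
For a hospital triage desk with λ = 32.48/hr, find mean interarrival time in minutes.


Mean interarrival time = 1/λ = 1/32.48 hour = 0.03079 hour
In minutes: 0.03079 × 60 = 1.8473 min

Final: 1.8473 min


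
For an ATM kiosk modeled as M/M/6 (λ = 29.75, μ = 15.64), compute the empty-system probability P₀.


a = λ/μ = 29.75/15.64 = 1.9022; ρ = a/c = 0.3170
Σ_{k=0}^{5} a^k/k! (terms k=0..5) = 1.00000 + 1.90217 + 1.80913 + 1.14710 + 0.54549 + 0.20752 = 6.61142
Tail: a^6/(6!(1−ρ)) = 47.36978/(720·0.6830) = 0.09633
P₀ = 1/(6.61142 + 0.09633) = 1/6.70775 = 0.149081

Final: 0.149081


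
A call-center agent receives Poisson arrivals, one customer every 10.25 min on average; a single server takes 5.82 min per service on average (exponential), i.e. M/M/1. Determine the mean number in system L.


λ = 60/10.25 = 5.8537 /hr
μ = 60/5.82 = 10.3093 /hr
ρ = λ/μ = 5.8537/10.3093 = 0.5678
L = ρ/(1−ρ) = 0.5678/0.4322 = 1.3138

Final: 1.3138


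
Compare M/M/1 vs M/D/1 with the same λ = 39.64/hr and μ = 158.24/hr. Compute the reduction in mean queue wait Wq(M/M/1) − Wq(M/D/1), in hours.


ρ = 39.64/158.24 = 0.2505
Wq(M/M/1) = ρ/(μ−λ) = 0.2505/118.60 = 0.002112 hr
Wq(M/D/1) = ρ/(2(μ−λ)) = 0.001056 hr
Savings = 0.002112 − 0.001056 = 0.001056 hr

Final: 0.001056 hr


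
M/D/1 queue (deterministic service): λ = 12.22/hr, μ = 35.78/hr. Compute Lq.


ρ = 12.22/35.78 = 0.3415
M/D/1: Lq = ρ²/(2(1−ρ)) = 0.1166/(2·0.6585) = 0.08857

Final: 0.08857


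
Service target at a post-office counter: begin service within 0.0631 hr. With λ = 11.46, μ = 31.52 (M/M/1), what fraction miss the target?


ρ = 11.46/31.52 = 0.3636
P(Wq > t) = ρ·e^{−(μ−λ)t} = 0.3636·e^{−1.2658}
= 0.3636·0.282018 = 0.102536

Final: 0.102536


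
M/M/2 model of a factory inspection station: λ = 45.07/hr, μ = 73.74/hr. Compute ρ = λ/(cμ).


ρ = λ/(cμ) = 45.07/(2·73.74) = 45.07/147.48 = 0.3056

Final: 0.3056


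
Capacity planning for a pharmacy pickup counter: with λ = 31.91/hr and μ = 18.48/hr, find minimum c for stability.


Stability requires cμ > λ ⇔ c > λ/μ.
λ/μ = 31.91/18.48 = 1.7267
Minimum integer c = ⌊1.7267⌋ + 1 = 2
Check: 2·18.48 = 36.96 > 31.91, while 1·18.48 = 18.48 ≤ 31.91

Final: 2 servers


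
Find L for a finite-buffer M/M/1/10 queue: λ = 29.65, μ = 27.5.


ρ = 29.65/27.5 = 1.0782
L = ρ[1 − (K+1)ρ^K + Kρ^(K+1)] / [(1−ρ)(1−ρ^(K+1))]
Numerator: 1.0782·(1 − 11·2.122854 + 10·2.288822) = 0.578802
Denominator: (-0.07818)·(-1.288822) = 0.100762
L = 0.578802/0.100762 = 5.7442

Final: 5.7442


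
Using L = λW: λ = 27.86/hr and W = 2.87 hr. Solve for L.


L = λW = 27.86·2.87 = 79.9582

Final: 79.9582


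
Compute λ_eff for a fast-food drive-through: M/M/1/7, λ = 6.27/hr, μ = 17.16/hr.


ρ = 0.3654; P_K = (1−ρ)ρ^7/(1−ρ^8) = 0.0005520
λ_eff = λ(1 − P_K) = 6.27·(1 − 0.0005520) = 6.27·0.999448 = 6.2665 /hr

Final: 6.2665 /hr


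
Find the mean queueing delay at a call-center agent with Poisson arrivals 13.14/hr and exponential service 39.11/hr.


ρ = 13.14/39.11 = 0.3360
Wq = ρ/(μ−λ) = 0.3360/(39.11 − 13.14) = 0.3360/25.97 = 0.01294 hr

Final: 0.01294 hr


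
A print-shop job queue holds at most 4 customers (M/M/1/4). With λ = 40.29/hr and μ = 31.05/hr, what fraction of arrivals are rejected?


ρ = λ/μ = 40.29/31.05 = 1.2976
P_K = (1−ρ)ρ^K/(1−ρ^(K+1)) = (-0.2976·2.834932)/(1 − 3.678564)
= -0.843632/-2.678564 = 0.314957

Final: 0.314957


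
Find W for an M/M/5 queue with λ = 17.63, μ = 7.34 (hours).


a = 2.4019; ρ = 0.4804; P₀ = 0.088772
Lq = P₀·a^c·ρ/(c!(1−ρ)²) = 0.10522
Wq = Lq/λ = 0.10522/17.63 = 0.005968 hr
W = Wq + 1/μ = 0.005968 + 0.13624 = 0.14221 hr

Final: 0.14221 hr


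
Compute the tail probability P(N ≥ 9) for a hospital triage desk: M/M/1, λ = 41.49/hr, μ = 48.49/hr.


ρ = 41.49/48.49 = 0.8556
P(N ≥ n) = ρ^n = 0.8556^9 = 0.245822

Final: 0.245822


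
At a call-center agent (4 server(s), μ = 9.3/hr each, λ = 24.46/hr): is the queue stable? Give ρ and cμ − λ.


Total capacity cμ = 4·9.3 = 37.20/hr
ρ = λ/(cμ) = 24.46/37.20 = 0.6575
Stable ⇔ ρ < 1: YES
Spare capacity = cμ − λ = 37.20 − 24.46 = 12.74/hr

Final: ρ = 0.6575; stable; margin = 12.74/hr


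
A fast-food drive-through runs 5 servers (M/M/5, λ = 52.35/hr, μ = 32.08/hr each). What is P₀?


a = λ/μ = 52.35/32.08 = 1.6319; ρ = a/c = 0.3264
Σ_{k=0}^{4} a^k/k! (terms k=0..4) = 1.00000 + 1.63186 + 1.33148 + 0.72426 + 0.29547 = 4.98307
Tail: a^5/(5!(1−ρ)) = 11.57209/(120·0.6736) = 0.14316
P₀ = 1/(4.98307 + 0.14316) = 1/5.12623 = 0.195075

Final: 0.195075


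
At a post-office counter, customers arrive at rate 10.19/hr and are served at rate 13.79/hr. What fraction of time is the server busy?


ρ = λ/μ = 10.19/13.79 = 0.7389

Final: 0.7389


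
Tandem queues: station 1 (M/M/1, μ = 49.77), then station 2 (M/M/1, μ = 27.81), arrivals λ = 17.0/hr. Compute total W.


Each node sees arrival rate λ = 17.0/hr (tandem ⇒ throughput preserved).
W₁ = 1/(μ₁−λ) = 1/(49.77−17.0) = 0.03052 hr
W₂ = 1/(μ₂−λ) = 1/(27.81−17.0) = 0.09251 hr
W_total = W₁ + W₂ = 0.03052 + 0.09251 = 0.12302 hr

Final: 0.12302 hr


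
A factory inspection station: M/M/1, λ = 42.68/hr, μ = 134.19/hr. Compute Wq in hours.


ρ = 42.68/134.19 = 0.3181
Wq = ρ/(μ−λ) = 0.3181/(134.19 − 42.68) = 0.3181/91.51 = 0.003476 hr

Final: 0.003476 hr


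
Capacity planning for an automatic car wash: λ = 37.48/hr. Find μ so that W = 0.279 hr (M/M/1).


W = 1/(μ−λ) ⇒ μ − λ = 1/W = 1/0.279 = 3.5842
μ = λ + 1/W = 37.48 + 3.5842 = 41.0642 per hr

Final: 41.0642 /hr


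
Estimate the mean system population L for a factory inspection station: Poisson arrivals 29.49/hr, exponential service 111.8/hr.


ρ = λ/μ = 29.49/111.8 = 0.2638
L = ρ/(1−ρ) = 0.2638/(1 − 0.2638) = 0.2638/0.7362 = 0.3583

Final: 0.3583


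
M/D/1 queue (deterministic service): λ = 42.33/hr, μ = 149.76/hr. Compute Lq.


ρ = 42.33/149.76 = 0.2827
M/D/1: Lq = ρ²/(2(1−ρ)) = 0.07989/(2·0.7173) = 0.05569

Final: 0.05569


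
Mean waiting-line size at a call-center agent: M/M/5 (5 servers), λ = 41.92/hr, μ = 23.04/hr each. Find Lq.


a = λ/μ = 1.8194; ρ = a/5 = 0.3639
P₀ = 0.161387
Lq = P₀·a^c·ρ / (c!·(1−ρ)²) = 0.161387·19.93857·0.3639/(120·0.40464)
= 0.02411

Final: 0.02411


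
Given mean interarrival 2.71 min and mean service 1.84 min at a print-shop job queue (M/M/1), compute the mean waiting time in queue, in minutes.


λ = 60/2.71 = 22.1402 /hr
μ = 60/1.84 = 32.6087 /hr
ρ = λ/μ = 22.1402/32.6087 = 0.6790
Wq = ρ/(μ−λ) = 0.6790/(32.6087−22.1402) = 0.06486 hr
In minutes: 0.06486·60 = 3.891 min

Final: 3.891 min
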